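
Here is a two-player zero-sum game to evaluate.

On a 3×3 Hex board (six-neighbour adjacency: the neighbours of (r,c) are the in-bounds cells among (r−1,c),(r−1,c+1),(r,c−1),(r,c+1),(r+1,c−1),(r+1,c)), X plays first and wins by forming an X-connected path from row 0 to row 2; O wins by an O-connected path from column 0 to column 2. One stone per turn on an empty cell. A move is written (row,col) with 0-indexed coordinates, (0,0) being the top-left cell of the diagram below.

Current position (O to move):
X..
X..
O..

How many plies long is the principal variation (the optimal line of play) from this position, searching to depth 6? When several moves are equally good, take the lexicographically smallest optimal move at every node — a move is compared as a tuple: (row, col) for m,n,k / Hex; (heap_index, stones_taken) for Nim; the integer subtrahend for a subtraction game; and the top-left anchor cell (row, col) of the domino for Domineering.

p1 O@[X../X../O..]: (0,1)[XO./X../O..]-1 (0,2)[X.O/X../O..]+1* (1,1)[X../XO./O..]+1 (1,2)[X../X.O/O..]+1 (2,1)[X../X../OO.]+1 (2,2)[X../X../O.O]+1
p2 X@[X.O/X../O..]: (0,1)[XXO/X../O..]-1* (1,1)[X.O/XX./O..]-1 (1,2)[X.O/X.X/O..]-1 (2,1)[X.O/X../OX.]-1 (2,2)[X.O/X../O.X]-1
p3 O@[XXO/X../O..]: (1,1)[XXO/XO./O..]+1* (1,2)[XXO/X.O/O..]+1 (2,1)[XXO/X../OO.]+1 (2,2)[XXO/X../O.O]+1
p4 X@[XXO/XO./O..] terminal -1; root [X../X../O..] d6

PV length from [X../X../O..]: 3 plies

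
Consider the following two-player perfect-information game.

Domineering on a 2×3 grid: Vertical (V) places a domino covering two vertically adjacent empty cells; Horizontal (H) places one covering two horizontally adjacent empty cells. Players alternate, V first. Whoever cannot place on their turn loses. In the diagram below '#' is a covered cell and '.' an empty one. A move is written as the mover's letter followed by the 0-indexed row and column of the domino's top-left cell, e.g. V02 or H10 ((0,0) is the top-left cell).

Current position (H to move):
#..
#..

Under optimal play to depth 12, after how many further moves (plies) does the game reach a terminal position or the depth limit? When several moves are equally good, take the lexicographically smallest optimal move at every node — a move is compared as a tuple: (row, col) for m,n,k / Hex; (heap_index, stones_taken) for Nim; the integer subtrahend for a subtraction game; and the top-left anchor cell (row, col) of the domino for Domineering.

ply 1, H at #../#.. | H01=+1→###/#..*; H11=+1→#../###
ply 2: ###/#.. is terminal -1 (V); from #../#.. depth 12

PV length from [#../#..]: 1 ply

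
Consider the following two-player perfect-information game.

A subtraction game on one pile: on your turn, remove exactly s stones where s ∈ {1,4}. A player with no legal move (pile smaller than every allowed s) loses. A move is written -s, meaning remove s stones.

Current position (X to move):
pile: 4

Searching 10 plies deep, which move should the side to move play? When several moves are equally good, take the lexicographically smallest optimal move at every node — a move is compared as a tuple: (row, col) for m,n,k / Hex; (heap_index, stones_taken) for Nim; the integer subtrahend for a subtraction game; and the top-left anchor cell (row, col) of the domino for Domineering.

ply 1, X at 4 | -1=-1→3; -4=+1→0*
ply 2: 0 is terminal -1 (O); from 4 depth 10

X's best at [4]: -4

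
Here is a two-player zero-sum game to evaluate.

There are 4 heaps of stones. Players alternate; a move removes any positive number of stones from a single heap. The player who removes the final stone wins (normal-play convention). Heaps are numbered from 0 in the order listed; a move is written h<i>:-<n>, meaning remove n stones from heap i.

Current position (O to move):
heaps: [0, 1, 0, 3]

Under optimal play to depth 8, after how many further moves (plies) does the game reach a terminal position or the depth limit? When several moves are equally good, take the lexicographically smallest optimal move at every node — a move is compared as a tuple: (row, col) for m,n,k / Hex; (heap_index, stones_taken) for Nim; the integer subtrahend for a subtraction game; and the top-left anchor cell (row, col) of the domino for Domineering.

ply 1, O at (0,1,0,3) | h1:-1=-1→(0,0,0,3); h3:-1=-1→(0,1,0,2); h3:-2=+1→(0,1,0,1)*; h3:-3=-1→(0,1,0,0)
ply 2, X at (0,1,0,1) | h1:-1=-1→(0,0,0,1)*; h3:-1=-1→(0,1,0,0)
ply 3, O at (0,0,0,1) | h3:-1=+1→(0,0,0,0)*
ply 4: (0,0,0,0) is terminal -1 (X); from (0,1,0,3) depth 8

PV length from [(0,1,0,3)]: 3 plies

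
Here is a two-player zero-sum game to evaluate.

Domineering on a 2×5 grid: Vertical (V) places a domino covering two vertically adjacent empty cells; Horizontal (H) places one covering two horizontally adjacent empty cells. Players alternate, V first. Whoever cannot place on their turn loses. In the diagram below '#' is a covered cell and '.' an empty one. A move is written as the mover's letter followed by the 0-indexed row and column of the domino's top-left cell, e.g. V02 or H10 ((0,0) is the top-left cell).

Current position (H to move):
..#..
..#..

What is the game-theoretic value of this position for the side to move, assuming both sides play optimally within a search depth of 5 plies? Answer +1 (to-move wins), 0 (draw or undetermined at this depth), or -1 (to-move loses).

[..#../..#..] H move#1: H00:-1/###../..#..*, H03:-1/..###/..#.., H10:-1/..#../###.., H13:-1/..#../..###
[###../..#..] V move#2: V03:+1/####./..##.*, V04:+1/###.#/..#.#
[####./..##.] H move#3: H10:-1/####./####.*
[####./####.] V move#4: V04:+1/#####/#####*
[#####/#####] end (terminal -1, H#5); searched ..#../..#.. to 5

value(..#../..#.., H) = -1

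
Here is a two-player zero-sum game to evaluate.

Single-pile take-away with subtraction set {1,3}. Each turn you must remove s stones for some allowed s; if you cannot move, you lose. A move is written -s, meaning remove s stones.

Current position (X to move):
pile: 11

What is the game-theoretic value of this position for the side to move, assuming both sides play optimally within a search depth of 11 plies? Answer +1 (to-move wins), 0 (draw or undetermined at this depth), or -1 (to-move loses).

[11] X move#1: -1:+1/10*, -3:+1/8
[10] O move#2: -1:-1/9*, -3:-1/7
[9] X move#3: -1:+1/8*, -3:+1/6
[8] O move#4: -1:-1/7*, -3:-1/5
[7] X move#5: -1:+1/6*, -3:+1/4
[6] O move#6: -1:-1/5*, -3:-1/3
[5] X move#7: -1:+1/4*, -3:+1/2
[4] O move#8: -1:-1/3*, -3:-1/1
[3] X move#9: -1:+1/2*, -3:+1/0
[2] O move#10: -1:-1/1*
[1] X move#11: -1:+1/0*
[0] end (terminal -1, O#12); searched 11 to 11

value(11, X) = +1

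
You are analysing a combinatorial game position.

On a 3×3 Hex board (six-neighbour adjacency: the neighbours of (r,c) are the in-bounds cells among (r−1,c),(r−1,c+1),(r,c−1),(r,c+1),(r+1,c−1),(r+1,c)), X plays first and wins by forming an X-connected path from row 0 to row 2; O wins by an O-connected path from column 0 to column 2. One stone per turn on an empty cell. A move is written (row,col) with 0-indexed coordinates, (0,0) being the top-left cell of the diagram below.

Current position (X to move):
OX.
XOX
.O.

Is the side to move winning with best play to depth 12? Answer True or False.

p1 X@[OX./XOX/.O.]: (0,2)[OXX/XOX/.O.]+1* (2,0)[OX./XOX/XO.]+1 (2,2)[OX./XOX/.OX]+1
p2 O@[OXX/XOX/.O.]: (2,0)[OXX/XOX/OO.]-1* (2,2)[OXX/XOX/.OO]-1
p3 X@[OXX/XOX/OO.]: (2,2)[OXX/XOX/OOX]+1*
p4 O@[OXX/XOX/OOX] terminal -1; root [OX./XOX/.O.] d12

X winning at [OX./XOX/.O.]: True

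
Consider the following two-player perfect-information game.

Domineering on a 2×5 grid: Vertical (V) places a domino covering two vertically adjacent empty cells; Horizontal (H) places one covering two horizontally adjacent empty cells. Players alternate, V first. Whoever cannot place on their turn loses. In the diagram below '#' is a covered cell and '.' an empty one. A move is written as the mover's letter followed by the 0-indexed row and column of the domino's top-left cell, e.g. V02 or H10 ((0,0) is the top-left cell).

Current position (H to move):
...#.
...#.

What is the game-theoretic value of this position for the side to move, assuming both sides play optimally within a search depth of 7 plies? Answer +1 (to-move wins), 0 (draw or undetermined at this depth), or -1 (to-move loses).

value(...#./...#., H) = -1

[...#./...#.] H move#1: H00:-1/##.#./...#.*, H01:-1/.###./...#., H10:-1/...#./##.#., H11:-1/...#./.###.
[##.#./...#.] V move#2: V02:+1/####./..##.*, V04:-1/##.##/...##
[####./..##.] H move#3: H10:-1/####./####.*
[####./####.] V move#4: V04:+1/#####/#####*
[#####/#####] end (terminal -1, H#5); searched ...#./...#. to 7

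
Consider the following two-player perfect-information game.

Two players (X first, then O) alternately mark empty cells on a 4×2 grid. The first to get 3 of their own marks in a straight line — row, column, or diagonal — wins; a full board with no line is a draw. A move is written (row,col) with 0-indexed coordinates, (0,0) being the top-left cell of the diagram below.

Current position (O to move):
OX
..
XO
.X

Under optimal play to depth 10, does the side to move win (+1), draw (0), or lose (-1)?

value(OX/../XO/.X, O) = 0

[OX/../XO/.X] O move#1: (1,0):+0/OX/O./XO/.X*, (1,1):+0/OX/.O/XO/.X, (3,0):+0/OX/../XO/OX
[OX/O./XO/.X] X move#2: (1,1):+0/OX/OX/XO/.X*, (3,0):+0/OX/O./XO/XX
[OX/OX/XO/.X] O move#3: (3,0):+0/OX/OX/XO/OX*
[OX/OX/XO/OX] end (terminal +0, X#4); searched OX/../XO/.X to 10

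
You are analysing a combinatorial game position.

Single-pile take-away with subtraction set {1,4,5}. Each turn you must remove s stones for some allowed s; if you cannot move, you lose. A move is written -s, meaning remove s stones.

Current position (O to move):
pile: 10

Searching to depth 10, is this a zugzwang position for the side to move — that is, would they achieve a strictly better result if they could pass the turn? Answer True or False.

zugzwang(10, O) = True

p1 O@[10]: -1[9]-1* -4[6]-1 -5[5]-1
p2 X@[9]: -1[8]+1* -4[5]-1 -5[4]-1
p3 O@[8]: -1[7]-1* -4[4]-1 -5[3]-1
p4 X@[7]: -1[6]-1 -4[3]-1 -5[2]+1*
p5 O@[2]: -1[1]-1*
p6 X@[1]: -1[0]+1*
p7 O@[0] terminal -1; root [10] d10
pass branch (X moves first from the same position):
  | p1 X@[10]: -1[9]-1* -4[6]-1 -5[5]-1
  | p2 O@[9]: -1[8]+1* -4[5]-1 -5[4]-1
  | p3 X@[8]: -1[7]-1* -4[4]-1 -5[3]-1
  | p4 O@[7]: -1[6]-1 -4[3]-1 -5[2]+1*
  | p5 X@[2]: -1[1]-1*
  | p6 O@[1]: -1[0]+1*
  | p7 X@[0] terminal -1; root [10] d10
O moving scores -1; O passing scores +1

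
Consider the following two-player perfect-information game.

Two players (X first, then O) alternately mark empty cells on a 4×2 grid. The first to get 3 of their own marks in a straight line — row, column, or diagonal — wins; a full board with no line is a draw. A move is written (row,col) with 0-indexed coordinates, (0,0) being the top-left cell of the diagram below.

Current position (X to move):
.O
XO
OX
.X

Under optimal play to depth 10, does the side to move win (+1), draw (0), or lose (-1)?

ply 1, X at .O/XO/OX/.X | (0,0)=+0→XO/XO/OX/.X*; (3,0)=+0→.O/XO/OX/XX
ply 2, O at XO/XO/OX/.X | (3,0)=+0→XO/XO/OX/OX*
ply 3: XO/XO/OX/OX is terminal +0 (X); from .O/XO/OX/.X depth 10

value(.O/XO/OX/.X, X) = 0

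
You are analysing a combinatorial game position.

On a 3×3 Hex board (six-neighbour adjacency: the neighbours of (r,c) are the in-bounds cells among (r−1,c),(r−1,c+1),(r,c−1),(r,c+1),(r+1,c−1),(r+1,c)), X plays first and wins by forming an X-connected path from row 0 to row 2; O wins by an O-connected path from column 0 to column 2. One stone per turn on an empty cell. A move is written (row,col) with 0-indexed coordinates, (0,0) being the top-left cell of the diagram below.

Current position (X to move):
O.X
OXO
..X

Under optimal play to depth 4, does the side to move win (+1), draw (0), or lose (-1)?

value(O.X/OXO/..X, X) = +1

ply 1, X at O.X/OXO/..X | (0,1)=+1→OXX/OXO/..X*; (2,0)=+1→O.X/OXO/X.X; (2,1)=+1→O.X/OXO/.XX
ply 2, O at OXX/OXO/..X | (2,0)=-1→OXX/OXO/O.X*; (2,1)=-1→OXX/OXO/.OX
ply 3, X at OXX/OXO/O.X | (2,1)=+1→OXX/OXO/OXX*
ply 4: OXX/OXO/OXX is terminal -1 (O); from O.X/OXO/..X depth 4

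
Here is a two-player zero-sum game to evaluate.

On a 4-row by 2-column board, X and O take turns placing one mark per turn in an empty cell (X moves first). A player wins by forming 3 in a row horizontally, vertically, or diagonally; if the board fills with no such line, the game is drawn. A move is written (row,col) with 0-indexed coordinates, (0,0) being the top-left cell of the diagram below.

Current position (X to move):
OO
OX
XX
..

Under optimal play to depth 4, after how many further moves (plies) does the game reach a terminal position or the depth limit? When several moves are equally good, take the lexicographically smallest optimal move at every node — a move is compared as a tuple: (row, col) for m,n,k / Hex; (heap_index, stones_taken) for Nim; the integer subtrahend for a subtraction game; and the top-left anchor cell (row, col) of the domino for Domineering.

PV length from [OO/OX/XX/..]: 1 ply

p1 X@[OO/OX/XX/..]: (3,0)[OO/OX/XX/X.]+0 (3,1)[OO/OX/XX/.X]+1*
p2 O@[OO/OX/XX/.X] terminal -1; root [OO/OX/XX/..] d4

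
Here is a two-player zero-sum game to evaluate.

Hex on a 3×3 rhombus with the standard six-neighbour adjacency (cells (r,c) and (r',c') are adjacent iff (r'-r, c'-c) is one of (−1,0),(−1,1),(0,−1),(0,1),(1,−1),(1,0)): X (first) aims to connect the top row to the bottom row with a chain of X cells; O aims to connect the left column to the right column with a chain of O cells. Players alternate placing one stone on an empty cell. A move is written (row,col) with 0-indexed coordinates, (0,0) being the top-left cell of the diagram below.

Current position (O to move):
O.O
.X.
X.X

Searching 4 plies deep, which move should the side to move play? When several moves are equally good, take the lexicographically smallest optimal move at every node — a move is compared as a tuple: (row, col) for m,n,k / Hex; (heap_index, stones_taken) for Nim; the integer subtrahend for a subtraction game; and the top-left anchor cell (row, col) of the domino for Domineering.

O's best at [O.O/.X./X.X]: (0,1)

[O.O/.X./X.X] O move#1: (0,1):+1/OOO/.X./X.X*, (1,0):-1/O.O/OX./X.X, (1,2):-1/O.O/.XO/X.X, (2,1):-1/O.O/.X./XOX
[OOO/.X./X.X] end (terminal -1, X#2); searched O.O/.X./X.X to 4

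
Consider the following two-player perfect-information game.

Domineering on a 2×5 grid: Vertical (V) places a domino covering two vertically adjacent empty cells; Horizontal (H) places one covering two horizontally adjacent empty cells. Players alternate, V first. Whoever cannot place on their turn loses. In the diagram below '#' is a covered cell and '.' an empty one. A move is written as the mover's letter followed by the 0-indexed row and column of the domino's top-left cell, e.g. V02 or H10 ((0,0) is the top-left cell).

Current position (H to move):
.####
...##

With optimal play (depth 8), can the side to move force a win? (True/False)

p1 H@[.####/...##]: H10[.####/##.##]+1* H11[.####/.####]-1
p2 V@[.####/##.##] terminal -1; root [.####/...##] d8

H winning at [.####/...##]: True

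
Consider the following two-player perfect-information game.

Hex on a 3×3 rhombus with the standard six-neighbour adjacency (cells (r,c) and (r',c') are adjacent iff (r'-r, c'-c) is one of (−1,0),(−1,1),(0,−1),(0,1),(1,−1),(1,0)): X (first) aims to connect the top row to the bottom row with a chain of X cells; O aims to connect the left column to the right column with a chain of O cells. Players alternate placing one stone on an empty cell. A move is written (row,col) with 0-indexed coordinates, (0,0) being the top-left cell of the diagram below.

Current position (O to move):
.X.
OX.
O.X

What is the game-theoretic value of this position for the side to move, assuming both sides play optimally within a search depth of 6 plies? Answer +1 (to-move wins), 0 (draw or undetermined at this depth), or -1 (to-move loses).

[.X./OX./O.X] O move#1: (0,0):-1/OX./OX./O.X*, (0,2):-1/.XO/OX./O.X, (1,2):-1/.X./OXO/O.X, (2,1):-1/.X./OX./OOX
[OX./OX./O.X] X move#2: (0,2):+1/OXX/OX./O.X*, (1,2):+1/OX./OXX/O.X, (2,1):+1/OX./OX./OXX
[OXX/OX./O.X] O move#3: (1,2):-1/OXX/OXO/O.X*, (2,1):-1/OXX/OX./OOX
[OXX/OXO/O.X] X move#4: (2,1):+1/OXX/OXO/OXX*
[OXX/OXO/OXX] end (terminal -1, O#5); searched .X./OX./O.X to 6

value(.X./OX./O.X, O) = -1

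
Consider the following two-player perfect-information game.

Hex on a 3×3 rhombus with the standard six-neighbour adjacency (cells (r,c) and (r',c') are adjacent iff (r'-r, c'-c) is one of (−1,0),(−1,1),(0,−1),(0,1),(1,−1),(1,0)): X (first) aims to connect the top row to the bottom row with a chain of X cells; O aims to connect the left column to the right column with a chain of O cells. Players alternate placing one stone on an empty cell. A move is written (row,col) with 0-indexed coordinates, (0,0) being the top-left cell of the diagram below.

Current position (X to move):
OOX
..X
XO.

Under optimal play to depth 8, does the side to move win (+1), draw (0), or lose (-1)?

p1 X@[OOX/..X/XO.]: (1,0)[OOX/X.X/XO.]+1* (1,1)[OOX/.XX/XO.]+1 (2,2)[OOX/..X/XOX]+1
p2 O@[OOX/X.X/XO.]: (1,1)[OOX/XOX/XO.]-1* (2,2)[OOX/X.X/XOO]-1
p3 X@[OOX/XOX/XO.]: (2,2)[OOX/XOX/XOX]+1*
p4 O@[OOX/XOX/XOX] terminal -1; root [OOX/..X/XO.] d8

value(OOX/..X/XO., X) = +1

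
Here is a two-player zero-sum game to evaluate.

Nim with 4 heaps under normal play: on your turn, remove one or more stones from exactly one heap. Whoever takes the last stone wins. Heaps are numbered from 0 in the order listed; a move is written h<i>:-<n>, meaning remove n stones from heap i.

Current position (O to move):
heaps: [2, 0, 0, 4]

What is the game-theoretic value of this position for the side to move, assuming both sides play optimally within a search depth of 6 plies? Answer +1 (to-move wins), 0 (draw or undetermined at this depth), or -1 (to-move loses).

value((2,0,0,4), O) = +1

[(2,0,0,4)] O move#1: h0:-1:-1/(1,0,0,4), h0:-2:-1/(0,0,0,4), h3:-1:-1/(2,0,0,3), h3:-2:+1/(2,0,0,2)*, h3:-3:-1/(2,0,0,1), h3:-4:-1/(2,0,0,0)
[(2,0,0,2)] X move#2: h0:-1:-1/(1,0,0,2)*, h0:-2:-1/(0,0,0,2), h3:-1:-1/(2,0,0,1), h3:-2:-1/(2,0,0,0)
[(1,0,0,2)] O move#3: h0:-1:-1/(0,0,0,2), h3:-1:+1/(1,0,0,1)*, h3:-2:-1/(1,0,0,0)
[(1,0,0,1)] X move#4: h0:-1:-1/(0,0,0,1)*, h3:-1:-1/(1,0,0,0)
[(0,0,0,1)] O move#5: h3:-1:+1/(0,0,0,0)*
[(0,0,0,0)] end (terminal -1, X#6); searched (2,0,0,4) to 6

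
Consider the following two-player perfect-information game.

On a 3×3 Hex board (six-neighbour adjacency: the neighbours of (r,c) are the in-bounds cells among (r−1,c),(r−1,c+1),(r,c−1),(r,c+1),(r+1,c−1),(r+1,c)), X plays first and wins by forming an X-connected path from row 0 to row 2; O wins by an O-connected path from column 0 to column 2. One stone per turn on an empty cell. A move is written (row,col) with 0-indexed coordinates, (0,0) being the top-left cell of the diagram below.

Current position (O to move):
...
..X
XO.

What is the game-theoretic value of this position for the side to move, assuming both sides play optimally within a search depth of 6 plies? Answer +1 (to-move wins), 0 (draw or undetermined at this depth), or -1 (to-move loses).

p1 O@[.../..X/XO.]: (0,0)[O../..X/XO.]-1* (0,1)[.O./..X/XO.]-1 (0,2)[..O/..X/XO.]-1 (1,0)[.../O.X/XO.]-1 (1,1)[.../.OX/XO.]-1 (2,2)[.../..X/XOO]-1
p2 X@[O../..X/XO.]: (0,1)[OX./..X/XO.]+1* (0,2)[O.X/..X/XO.]+1 (1,0)[O../X.X/XO.]+1 (1,1)[O../.XX/XO.]+1 (2,2)[O../..X/XOX]+1
p3 O@[OX./..X/XO.]: (0,2)[OXO/..X/XO.]-1* (1,0)[OX./O.X/XO.]-1 (1,1)[OX./.OX/XO.]-1 (2,2)[OX./..X/XOO]-1
p4 X@[OXO/..X/XO.]: (1,0)[OXO/X.X/XO.]+1* (1,1)[OXO/.XX/XO.]+1 (2,2)[OXO/..X/XOX]+1
p5 O@[OXO/X.X/XO.] terminal -1; root [.../..X/XO.] d6

value(.../..X/XO., O) = -1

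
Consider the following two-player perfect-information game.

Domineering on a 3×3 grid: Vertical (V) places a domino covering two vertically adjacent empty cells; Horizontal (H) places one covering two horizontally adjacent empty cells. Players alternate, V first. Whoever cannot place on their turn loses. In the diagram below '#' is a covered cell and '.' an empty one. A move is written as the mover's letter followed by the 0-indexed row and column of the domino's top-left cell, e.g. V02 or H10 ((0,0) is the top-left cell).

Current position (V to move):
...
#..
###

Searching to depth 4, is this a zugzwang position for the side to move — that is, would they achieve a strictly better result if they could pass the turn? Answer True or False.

zugzwang(.../#../###, V) = False

ply 1, V at .../#../### | V01=+1→.#./##./###*; V02=-1→..#/#.#/###
ply 2: .#./##./### is terminal -1 (H); from .../#../### depth 4
if V skipped the turn, H would face:
~ ply 1, H at .../#../### | H00=-1→##./#../###; H01=+1→.##/#../###*; H11=+1→.../###/###
~ ply 2: .##/#../### is terminal -1 (V); from .../#../### depth 4
compare (V): move=+1 vs pass=-1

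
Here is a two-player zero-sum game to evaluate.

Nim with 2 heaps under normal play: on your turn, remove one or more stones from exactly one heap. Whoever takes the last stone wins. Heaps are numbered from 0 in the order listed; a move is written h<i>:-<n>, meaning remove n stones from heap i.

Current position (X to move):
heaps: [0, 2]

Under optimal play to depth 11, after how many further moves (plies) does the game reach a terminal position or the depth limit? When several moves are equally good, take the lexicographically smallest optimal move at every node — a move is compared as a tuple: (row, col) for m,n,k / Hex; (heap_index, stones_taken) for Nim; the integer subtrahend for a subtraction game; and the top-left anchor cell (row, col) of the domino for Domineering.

ply 1, X at (0,2) | h1:-1=-1→(0,1); h1:-2=+1→(0,0)*
ply 2: (0,0) is terminal -1 (O); from (0,2) depth 11

PV length from [(0,2)]: 1 ply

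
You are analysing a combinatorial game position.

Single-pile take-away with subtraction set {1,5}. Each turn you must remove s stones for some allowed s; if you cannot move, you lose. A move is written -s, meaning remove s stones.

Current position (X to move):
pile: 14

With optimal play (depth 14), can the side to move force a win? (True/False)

X winning at [14]: False

ply 1, X at 14 | -1=-1→13*; -5=-1→9
ply 2, O at 13 | -1=+1→12*; -5=+1→8
ply 3, X at 12 | -1=-1→11*; -5=-1→7
ply 4, O at 11 | -1=+1→10*; -5=+1→6
ply 5, X at 10 | -1=-1→9*; -5=-1→5
ply 6, O at 9 | -1=+1→8*; -5=+1→4
ply 7, X at 8 | -1=-1→7*; -5=-1→3
ply 8, O at 7 | -1=+1→6*; -5=+1→2
ply 9, X at 6 | -1=-1→5*; -5=-1→1
ply 10, O at 5 | -1=+1→4*; -5=+1→0
ply 11, X at 4 | -1=-1→3*
ply 12, O at 3 | -1=+1→2*
ply 13, X at 2 | -1=-1→1*
ply 14, O at 1 | -1=+1→0*
ply 15: 0 is terminal -1 (X); from 14 depth 14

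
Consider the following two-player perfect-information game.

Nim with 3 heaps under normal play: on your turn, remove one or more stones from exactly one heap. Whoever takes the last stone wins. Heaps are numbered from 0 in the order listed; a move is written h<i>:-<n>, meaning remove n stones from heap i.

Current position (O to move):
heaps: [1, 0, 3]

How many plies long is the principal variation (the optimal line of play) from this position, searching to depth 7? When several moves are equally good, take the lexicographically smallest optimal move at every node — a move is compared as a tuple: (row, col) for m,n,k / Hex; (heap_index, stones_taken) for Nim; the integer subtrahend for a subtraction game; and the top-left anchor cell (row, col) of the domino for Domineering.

PV length from [(1,0,3)]: 3 plies

ply 1, O at (1,0,3) | h0:-1=-1→(0,0,3); h2:-1=-1→(1,0,2); h2:-2=+1→(1,0,1)*; h2:-3=-1→(1,0,0)
ply 2, X at (1,0,1) | h0:-1=-1→(0,0,1)*; h2:-1=-1→(1,0,0)
ply 3, O at (0,0,1) | h2:-1=+1→(0,0,0)*
ply 4: (0,0,0) is terminal -1 (X); from (1,0,3) depth 7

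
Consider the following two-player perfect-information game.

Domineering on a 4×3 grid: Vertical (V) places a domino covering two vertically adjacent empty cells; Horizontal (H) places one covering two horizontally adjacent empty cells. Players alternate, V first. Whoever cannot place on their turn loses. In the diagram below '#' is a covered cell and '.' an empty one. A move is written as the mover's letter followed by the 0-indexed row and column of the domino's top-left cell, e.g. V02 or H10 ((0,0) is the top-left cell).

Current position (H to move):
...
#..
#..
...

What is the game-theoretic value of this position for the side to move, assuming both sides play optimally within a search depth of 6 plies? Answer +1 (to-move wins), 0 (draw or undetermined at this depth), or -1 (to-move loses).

value(.../#../#../..., H) = -1

ply 1, H at .../#../#../... | H00=-1→##./#../#../...*; H01=-1→.##/#../#../...; H11=-1→.../###/#../...; H21=-1→.../#../###/...; H30=-1→.../#../#../##.; H31=-1→.../#../#../.##
ply 2, V at ##./#../#../... | V02=-1→###/#.#/#../...; V11=+1→##./##./##./...*; V12=+1→##./#.#/#.#/...; V21=+1→##./#../##./.#.; V22=+1→##./#../#.#/..#
ply 3, H at ##./##./##./... | H30=-1→##./##./##./##.*; H31=-1→##./##./##./.##
ply 4, V at ##./##./##./##. | V02=+1→###/###/##./##.*; V12=+1→##./###/###/##.; V22=+1→##./##./###/###
ply 5: ###/###/##./##. is terminal -1 (H); from .../#../#../... depth 6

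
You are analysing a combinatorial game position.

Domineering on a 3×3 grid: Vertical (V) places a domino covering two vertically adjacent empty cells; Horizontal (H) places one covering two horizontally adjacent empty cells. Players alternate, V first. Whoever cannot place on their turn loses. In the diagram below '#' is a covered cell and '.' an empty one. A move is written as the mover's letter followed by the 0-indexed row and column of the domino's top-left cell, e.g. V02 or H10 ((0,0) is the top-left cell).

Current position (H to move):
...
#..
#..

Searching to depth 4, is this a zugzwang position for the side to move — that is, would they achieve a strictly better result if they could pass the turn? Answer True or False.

zugzwang(.../#../#.., H) = False

p1 H@[.../#../#..]: H00[##./#../#..]-1 H01[.##/#../#..]-1 H11[.../###/#..]+1* H21[.../#../###]-1
p2 V@[.../###/#..] terminal -1; root [.../#../#..] d4
suppose H passes — search the same position with V to move:
pass> p1 V@[.../#../#..]: V01[.#./##./#..]+1* V02[..#/#.#/#..]+1 V11[.../##./##.]+1 V12[.../#.#/#.#]+1
pass> p2 H@[.#./##./#..]: H21[.#./##./###]-1*
pass> p3 V@[.#./##./###]: V02[.##/###/###]+1*
pass> p4 H@[.##/###/###] terminal -1; root [.../#../#..] d4
for H: play +1, pass -1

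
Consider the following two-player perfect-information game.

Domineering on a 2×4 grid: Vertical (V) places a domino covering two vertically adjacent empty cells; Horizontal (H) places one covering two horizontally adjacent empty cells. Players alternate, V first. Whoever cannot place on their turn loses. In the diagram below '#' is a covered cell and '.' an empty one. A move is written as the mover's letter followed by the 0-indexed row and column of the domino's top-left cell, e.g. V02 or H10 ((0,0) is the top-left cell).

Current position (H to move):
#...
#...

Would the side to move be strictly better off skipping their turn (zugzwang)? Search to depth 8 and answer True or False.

zugzwang(#.../#..., H) = False

[#.../#...] H move#1: H01:+1/###./#...*, H02:+1/#.##/#..., H11:+1/#.../###., H12:+1/#.../#.##
[###./#...] V move#2: V03:-1/####/#..#*
[####/#..#] H move#3: H11:+1/####/####*
[####/####] end (terminal -1, V#4); searched #.../#... to 8
if H skipped the turn, V would face:
~ [#.../#...] V move#1: V01:-1/##../##.., V02:+1/#.#./#.#.*, V03:-1/#..#/#..#
~ [#.#./#.#.] end (terminal -1, H#2); searched #.../#... to 8
compare (H): move=+1 vs pass=-1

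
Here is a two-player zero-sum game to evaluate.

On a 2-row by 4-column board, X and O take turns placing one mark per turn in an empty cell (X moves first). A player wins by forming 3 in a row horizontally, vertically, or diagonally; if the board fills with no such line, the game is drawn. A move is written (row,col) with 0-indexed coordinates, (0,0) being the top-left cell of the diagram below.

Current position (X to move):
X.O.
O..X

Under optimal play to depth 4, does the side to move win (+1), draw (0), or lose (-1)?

[X.O./O..X] X move#1: (0,1):+0/XXO./O..X*, (0,3):+0/X.OX/O..X, (1,1):+0/X.O./OX.X, (1,2):+0/X.O./O.XX
[XXO./O..X] O move#2: (0,3):+0/XXOO/O..X*, (1,1):+0/XXO./OO.X, (1,2):+0/XXO./O.OX
[XXOO/O..X] X move#3: (1,1):+0/XXOO/OX.X*, (1,2):+0/XXOO/O.XX
[XXOO/OX.X] O move#4: (1,2):+0/XXOO/OXOX*
[XXOO/OXOX] end (terminal +0, X#5); searched X.O./O..X to 4

value(X.O./O..X, X) = 0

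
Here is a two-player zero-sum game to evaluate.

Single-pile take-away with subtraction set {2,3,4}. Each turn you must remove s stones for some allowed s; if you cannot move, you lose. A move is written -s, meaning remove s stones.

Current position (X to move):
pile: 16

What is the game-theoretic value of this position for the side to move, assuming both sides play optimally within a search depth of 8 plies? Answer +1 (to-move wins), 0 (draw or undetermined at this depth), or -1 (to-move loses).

p1 X@[16]: -2[14]-1 -3[13]+1* -4[12]+1
p2 O@[13]: -2[11]-1* -3[10]-1 -4[9]-1
p3 X@[11]: -2[9]-1 -3[8]-1 -4[7]+1*
p4 O@[7]: -2[5]-1* -3[4]-1 -4[3]-1
p5 X@[5]: -2[3]-1 -3[2]-1 -4[1]+1*
p6 O@[1] terminal -1; root [16] d8

value(16, X) = +1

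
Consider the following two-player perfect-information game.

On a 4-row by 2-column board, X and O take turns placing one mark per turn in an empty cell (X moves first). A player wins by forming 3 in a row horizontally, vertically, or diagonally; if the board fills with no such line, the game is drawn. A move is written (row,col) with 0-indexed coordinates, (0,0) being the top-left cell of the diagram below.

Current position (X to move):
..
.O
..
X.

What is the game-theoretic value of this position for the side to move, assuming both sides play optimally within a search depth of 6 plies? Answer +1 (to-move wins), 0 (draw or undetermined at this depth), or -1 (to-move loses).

[../.O/../X.] X move#1: (0,0):-1/X./.O/../X., (0,1):+0/.X/.O/../X.*, (1,0):+0/../XO/../X., (2,0):+0/../.O/X./X., (2,1):+0/../.O/.X/X., (3,1):+0/../.O/../XX
[.X/.O/../X.] O move#2: (0,0):+0/OX/.O/../X.*, (1,0):+0/.X/OO/../X., (2,0):+0/.X/.O/O./X., (2,1):+0/.X/.O/.O/X., (3,1):+0/.X/.O/../XO
[OX/.O/../X.] X move#3: (1,0):+0/OX/XO/../X.*, (2,0):+0/OX/.O/X./X., (2,1):+0/OX/.O/.X/X., (3,1):+0/OX/.O/../XX
[OX/XO/../X.] O move#4: (2,0):+0/OX/XO/O./X.*, (2,1):-1/OX/XO/.O/X., (3,1):-1/OX/XO/../XO
[OX/XO/O./X.] X move#5: (2,1):+0/OX/XO/OX/X.*, (3,1):+0/OX/XO/O./XX
[OX/XO/OX/X.] O move#6: (3,1):+0/OX/XO/OX/XO*
[OX/XO/OX/XO] end (terminal +0, X#7); searched ../.O/../X. to 6

value(../.O/../X., X) = 0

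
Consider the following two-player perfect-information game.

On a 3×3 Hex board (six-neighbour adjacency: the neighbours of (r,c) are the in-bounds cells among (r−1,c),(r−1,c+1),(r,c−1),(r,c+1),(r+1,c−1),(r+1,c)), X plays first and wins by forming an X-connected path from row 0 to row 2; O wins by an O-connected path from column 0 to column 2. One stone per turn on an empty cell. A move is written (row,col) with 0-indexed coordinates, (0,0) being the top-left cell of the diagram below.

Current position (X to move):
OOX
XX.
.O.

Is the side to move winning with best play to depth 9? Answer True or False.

p1 X@[OOX/XX./.O.]: (1,2)[OOX/XXX/.O.]+1* (2,0)[OOX/XX./XO.]+1 (2,2)[OOX/XX./.OX]+1
p2 O@[OOX/XXX/.O.]: (2,0)[OOX/XXX/OO.]-1* (2,2)[OOX/XXX/.OO]-1
p3 X@[OOX/XXX/OO.]: (2,2)[OOX/XXX/OOX]+1*
p4 O@[OOX/XXX/OOX] terminal -1; root [OOX/XX./.O.] d9

X winning at [OOX/XX./.O.]: True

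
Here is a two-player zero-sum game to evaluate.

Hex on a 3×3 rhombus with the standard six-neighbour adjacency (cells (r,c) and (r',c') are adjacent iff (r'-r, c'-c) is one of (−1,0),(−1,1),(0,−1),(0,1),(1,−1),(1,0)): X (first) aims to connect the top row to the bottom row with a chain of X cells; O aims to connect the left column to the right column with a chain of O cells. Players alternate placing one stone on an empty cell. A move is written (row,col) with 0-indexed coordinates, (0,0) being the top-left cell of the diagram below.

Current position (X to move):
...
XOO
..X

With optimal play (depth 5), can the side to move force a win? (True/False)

X winning at [.../XOO/..X]: True

ply 1, X at .../XOO/..X | (0,0)=-1→X../XOO/..X; (0,1)=-1→.X./XOO/..X; (0,2)=-1→..X/XOO/..X; (2,0)=+1→.../XOO/X.X*; (2,1)=-1→.../XOO/.XX
ply 2, O at .../XOO/X.X | (0,0)=-1→O../XOO/X.X*; (0,1)=-1→.O./XOO/X.X; (0,2)=-1→..O/XOO/X.X; (2,1)=-1→.../XOO/XOX
ply 3, X at O../XOO/X.X | (0,1)=+1→OX./XOO/X.X*; (0,2)=-1→O.X/XOO/X.X; (2,1)=-1→O../XOO/XXX
ply 4: OX./XOO/X.X is terminal -1 (O); from .../XOO/..X depth 5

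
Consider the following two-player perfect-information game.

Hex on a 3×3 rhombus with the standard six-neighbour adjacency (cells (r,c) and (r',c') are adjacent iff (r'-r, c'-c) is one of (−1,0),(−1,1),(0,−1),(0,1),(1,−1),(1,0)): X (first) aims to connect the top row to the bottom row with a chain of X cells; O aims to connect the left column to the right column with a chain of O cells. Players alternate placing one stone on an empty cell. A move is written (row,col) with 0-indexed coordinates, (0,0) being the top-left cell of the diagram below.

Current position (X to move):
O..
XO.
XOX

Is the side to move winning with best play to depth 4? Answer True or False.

[O../XO./XOX] X move#1: (0,1):+1/OX./XO./XOX*, (0,2):+1/O.X/XO./XOX, (1,2):+1/O../XOX/XOX
[OX./XO./XOX] end (terminal -1, O#2); searched O../XO./XOX to 4

X winning at [O../XO./XOX]: True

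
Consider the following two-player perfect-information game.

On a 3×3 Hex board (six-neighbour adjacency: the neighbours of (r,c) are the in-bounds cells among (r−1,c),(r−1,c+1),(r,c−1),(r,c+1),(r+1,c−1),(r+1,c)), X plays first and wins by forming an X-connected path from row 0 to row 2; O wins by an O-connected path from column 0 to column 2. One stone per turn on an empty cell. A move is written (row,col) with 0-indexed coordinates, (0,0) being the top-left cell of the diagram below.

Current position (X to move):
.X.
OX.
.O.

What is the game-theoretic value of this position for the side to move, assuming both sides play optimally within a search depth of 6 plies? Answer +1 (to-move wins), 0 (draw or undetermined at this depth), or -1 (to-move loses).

value(.X./OX./.O., X) = +1

[.X./OX./.O.] X move#1: (0,0):-1/XX./OX./.O., (0,2):-1/.XX/OX./.O., (1,2):+1/.X./OXX/.O.*, (2,0):+1/.X./OX./XO., (2,2):+1/.X./OX./.OX
[.X./OXX/.O.] O move#2: (0,0):-1/OX./OXX/.O.*, (0,2):-1/.XO/OXX/.O., (2,0):-1/.X./OXX/OO., (2,2):-1/.X./OXX/.OO
[OX./OXX/.O.] X move#3: (0,2):+1/OXX/OXX/.O.*, (2,0):+1/OX./OXX/XO., (2,2):+1/OX./OXX/.OX
[OXX/OXX/.O.] O move#4: (2,0):-1/OXX/OXX/OO.*, (2,2):-1/OXX/OXX/.OO
[OXX/OXX/OO.] X move#5: (2,2):+1/OXX/OXX/OOX*
[OXX/OXX/OOX] end (terminal -1, O#6); searched .X./OX./.O. to 6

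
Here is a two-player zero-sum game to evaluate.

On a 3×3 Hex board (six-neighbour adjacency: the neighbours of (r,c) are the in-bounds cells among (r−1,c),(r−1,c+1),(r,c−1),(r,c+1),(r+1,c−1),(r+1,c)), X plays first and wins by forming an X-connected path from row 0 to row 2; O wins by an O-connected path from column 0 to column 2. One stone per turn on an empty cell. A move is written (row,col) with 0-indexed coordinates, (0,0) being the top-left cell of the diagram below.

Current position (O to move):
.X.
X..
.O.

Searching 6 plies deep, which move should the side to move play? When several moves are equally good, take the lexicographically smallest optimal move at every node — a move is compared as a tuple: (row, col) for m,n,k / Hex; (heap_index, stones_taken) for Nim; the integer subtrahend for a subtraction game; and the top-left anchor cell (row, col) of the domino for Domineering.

p1 O@[.X./X../.O.]: (0,0)[OX./X../.O.]-1 (0,2)[.XO/X../.O.]-1 (1,1)[.X./XO./.O.]-1 (1,2)[.X./X.O/.O.]-1 (2,0)[.X./X../OO.]+1* (2,2)[.X./X../.OO]-1
p2 X@[.X./X../OO.]: (0,0)[XX./X../OO.]-1* (0,2)[.XX/X../OO.]-1 (1,1)[.X./XX./OO.]-1 (1,2)[.X./X.X/OO.]-1 (2,2)[.X./X../OOX]-1
p3 O@[XX./X../OO.]: (0,2)[XXO/X../OO.]+1* (1,1)[XX./XO./OO.]+1 (1,2)[XX./X.O/OO.]+1 (2,2)[XX./X../OOO]+1
p4 X@[XXO/X../OO.]: (1,1)[XXO/XX./OO.]-1* (1,2)[XXO/X.X/OO.]-1 (2,2)[XXO/X../OOX]-1
p5 O@[XXO/XX./OO.]: (1,2)[XXO/XXO/OO.]+1* (2,2)[XXO/XX./OOO]+1
p6 X@[XXO/XXO/OO.] terminal -1; root [.X./X../.O.] d6

O's best at [.X./X../.O.]: (2,0)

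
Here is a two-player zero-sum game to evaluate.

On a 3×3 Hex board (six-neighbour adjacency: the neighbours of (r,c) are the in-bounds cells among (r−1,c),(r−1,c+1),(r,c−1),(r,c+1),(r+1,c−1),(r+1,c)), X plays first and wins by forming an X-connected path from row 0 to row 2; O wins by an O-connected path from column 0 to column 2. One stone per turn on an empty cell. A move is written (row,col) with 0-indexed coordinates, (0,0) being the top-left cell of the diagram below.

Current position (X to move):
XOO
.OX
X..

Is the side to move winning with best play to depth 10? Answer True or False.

p1 X@[XOO/.OX/X..]: (1,0)[XOO/XOX/X..]+1* (2,1)[XOO/.OX/XX.]-1 (2,2)[XOO/.OX/X.X]-1
p2 O@[XOO/XOX/X..] terminal -1; root [XOO/.OX/X..] d10

X winning at [XOO/.OX/X..]: True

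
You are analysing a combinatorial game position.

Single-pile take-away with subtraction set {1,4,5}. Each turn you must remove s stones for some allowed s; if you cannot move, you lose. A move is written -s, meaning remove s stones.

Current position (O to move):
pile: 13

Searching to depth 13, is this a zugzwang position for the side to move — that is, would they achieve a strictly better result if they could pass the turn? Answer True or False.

p1 O@[13]: -1[12]-1 -4[9]-1 -5[8]+1*
p2 X@[8]: -1[7]-1* -4[4]-1 -5[3]-1
p3 O@[7]: -1[6]-1 -4[3]-1 -5[2]+1*
p4 X@[2]: -1[1]-1*
p5 O@[1]: -1[0]+1*
p6 X@[0] terminal -1; root [13] d13
if O skipped the turn, X would face:
~ p1 X@[13]: -1[12]-1 -4[9]-1 -5[8]+1*
~ p2 O@[8]: -1[7]-1* -4[4]-1 -5[3]-1
~ p3 X@[7]: -1[6]-1 -4[3]-1 -5[2]+1*
~ p4 O@[2]: -1[1]-1*
~ p5 X@[1]: -1[0]+1*
~ p6 O@[0] terminal -1; root [13] d13
compare (O): move=+1 vs pass=-1

zugzwang(13, O) = False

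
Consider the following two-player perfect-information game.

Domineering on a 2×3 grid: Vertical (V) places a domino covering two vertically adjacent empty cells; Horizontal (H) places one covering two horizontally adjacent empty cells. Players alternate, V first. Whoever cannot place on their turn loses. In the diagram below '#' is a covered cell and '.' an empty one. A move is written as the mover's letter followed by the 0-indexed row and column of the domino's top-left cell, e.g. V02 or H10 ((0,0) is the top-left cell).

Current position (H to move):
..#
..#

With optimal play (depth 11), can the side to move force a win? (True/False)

H winning at [..#/..#]: True

[..#/..#] H move#1: H00:+1/###/..#*, H10:+1/..#/###
[###/..#] end (terminal -1, V#2); searched ..#/..# to 11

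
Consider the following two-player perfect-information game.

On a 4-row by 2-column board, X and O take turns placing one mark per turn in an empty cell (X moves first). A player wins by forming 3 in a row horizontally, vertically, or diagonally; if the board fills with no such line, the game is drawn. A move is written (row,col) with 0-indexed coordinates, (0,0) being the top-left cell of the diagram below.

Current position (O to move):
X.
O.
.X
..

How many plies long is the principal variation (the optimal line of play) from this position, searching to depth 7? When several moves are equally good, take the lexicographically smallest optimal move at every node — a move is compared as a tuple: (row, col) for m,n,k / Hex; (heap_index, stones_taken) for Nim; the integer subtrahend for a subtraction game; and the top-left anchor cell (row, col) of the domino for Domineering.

PV length from [X./O./.X/..]: 5 plies

p1 O@[X./O./.X/..]: (0,1)[XO/O./.X/..]+0* (1,1)[X./OO/.X/..]+0 (2,0)[X./O./OX/..]+0 (3,0)[X./O./.X/O.]+0 (3,1)[X./O./.X/.O]+0
p2 X@[XO/O./.X/..]: (1,1)[XO/OX/.X/..]+0* (2,0)[XO/O./XX/..]+0 (3,0)[XO/O./.X/X.]+0 (3,1)[XO/O./.X/.X]+0
p3 O@[XO/OX/.X/..]: (2,0)[XO/OX/OX/..]-1 (3,0)[XO/OX/.X/O.]-1 (3,1)[XO/OX/.X/.O]+0*
p4 X@[XO/OX/.X/.O]: (2,0)[XO/OX/XX/.O]+0* (3,0)[XO/OX/.X/XO]+0
p5 O@[XO/OX/XX/.O]: (3,0)[XO/OX/XX/OO]+0*
p6 X@[XO/OX/XX/OO] terminal +0; root [X./O./.X/..] d7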